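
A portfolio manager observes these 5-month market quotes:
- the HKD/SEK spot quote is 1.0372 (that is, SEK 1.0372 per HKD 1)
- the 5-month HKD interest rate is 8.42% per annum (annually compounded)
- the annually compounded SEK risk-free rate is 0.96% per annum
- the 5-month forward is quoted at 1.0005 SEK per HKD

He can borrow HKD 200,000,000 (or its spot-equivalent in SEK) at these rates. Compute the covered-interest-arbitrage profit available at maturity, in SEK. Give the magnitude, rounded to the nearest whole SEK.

SEK 1,312,409

T = 5/12 years.
Route A — deposit HKD, sell forward: 200,000,000 × 1.03425806916 × 1.0005 = SEK 206,955,039.64.
Route B — convert at spot, deposit SEK: 200,000,000 × 1.0372 × 1.0039888564 = SEK 208,267,448.37.
The quoted forward undervalues HKD, so borrow HKD, convert to SEK at spot, deposit the SEK at 0.96%, and buy HKD forward at 1.0005 to cover the loan.
The gap between the two covered legs is SEK 1,312,409.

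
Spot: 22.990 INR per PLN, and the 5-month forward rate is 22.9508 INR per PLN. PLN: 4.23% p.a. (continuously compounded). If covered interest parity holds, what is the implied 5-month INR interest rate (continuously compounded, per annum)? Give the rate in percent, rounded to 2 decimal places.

3.82%

T = 5/12 years.
CIP gives F = S · g_INR/g_PLN, so g_INR/g_PLN = 22.9508/22.99 = 0.9982949.
PLN growth factor: e^(0.0423×5/12) = 1.0177812.
Hence g_INR = 1.0160458.
Take logs: ln 1.0160458 / (5/12) = 0.038204, so 3.82%.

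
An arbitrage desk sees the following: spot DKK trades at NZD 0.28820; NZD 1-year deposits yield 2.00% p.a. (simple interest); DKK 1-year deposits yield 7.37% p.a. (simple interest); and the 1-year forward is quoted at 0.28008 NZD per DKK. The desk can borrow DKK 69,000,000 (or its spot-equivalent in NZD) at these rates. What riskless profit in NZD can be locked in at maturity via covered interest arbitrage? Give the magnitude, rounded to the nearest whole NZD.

T = 1 year.
Keep in DKK, deliver into the forward: 69,000,000·1.073700·0.28008 = NZD 20,749,810.82.
Swap to NZD now, deposit: 69,000,000·0.28820·1.020000 = NZD 20,283,516.00.
The quoted forward overvalues DKK, so borrow NZD, buy DKK at spot, deposit the DKK at 7.37%, and sell the proceeds forward at 0.28008.
Profit = 20,749,810.82 − 20,283,516.00 = NZD 466,295.

NZD 466,295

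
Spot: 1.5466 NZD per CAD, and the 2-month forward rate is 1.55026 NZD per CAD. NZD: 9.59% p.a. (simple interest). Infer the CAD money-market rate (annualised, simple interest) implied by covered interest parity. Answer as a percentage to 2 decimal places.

T = 2/12 years.
By CIP, F/S equals the NZD-to-CAD growth ratio: 1.55026/1.5466 = 1.0023665.
NZD growth factor: 1 + 0.0959×2/12 = 1.0159833.
So the CAD growth factor = 1.0135847.
(1.0135847 − 1)/T = 0.081508, i.e. 8.15%.

8.15%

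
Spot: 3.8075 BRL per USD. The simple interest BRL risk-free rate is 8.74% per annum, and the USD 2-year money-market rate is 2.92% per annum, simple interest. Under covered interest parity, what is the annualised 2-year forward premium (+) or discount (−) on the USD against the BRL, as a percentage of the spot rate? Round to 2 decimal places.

+5.50%

T = 2 years.
F = S · g_BRL/g_USD = 3.8075 × 1.174800/1.058400 = 4.2262387.
(F − S)/S ÷ T = (4.2262387 − 3.8075)/3.8075/2 = 0.054989 → 5.50%.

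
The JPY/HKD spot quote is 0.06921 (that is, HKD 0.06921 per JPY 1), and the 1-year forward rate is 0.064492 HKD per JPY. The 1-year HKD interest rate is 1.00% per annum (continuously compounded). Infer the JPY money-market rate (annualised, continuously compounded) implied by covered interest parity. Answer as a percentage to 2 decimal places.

T = 1 year.
CIP gives F = S · g_HKD/g_JPY, so g_HKD/g_JPY = 0.064492/0.06921 = 0.9318307.
The HKD side grows by e^(0.0100×1) = 1.0100502.
That pins the JPY growth at 1.0839418.
Take logs: ln 1.0839418 / 1 = 0.080604, so 8.06%.

8.06%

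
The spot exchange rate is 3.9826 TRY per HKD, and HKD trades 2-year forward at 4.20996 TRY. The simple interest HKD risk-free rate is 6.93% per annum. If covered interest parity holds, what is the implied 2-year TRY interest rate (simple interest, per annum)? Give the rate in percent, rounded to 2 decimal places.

T = 2 years.
By CIP, F/S equals the TRY-to-HKD growth ratio: 4.20996/3.9826 = 1.0570883.
HKD growth factor: 1 + 0.0693×2 = 1.138600.
That pins the TRY growth at 1.2036007.
(1.2036007 − 1)/T = 0.101800, i.e. 10.18%.

10.18%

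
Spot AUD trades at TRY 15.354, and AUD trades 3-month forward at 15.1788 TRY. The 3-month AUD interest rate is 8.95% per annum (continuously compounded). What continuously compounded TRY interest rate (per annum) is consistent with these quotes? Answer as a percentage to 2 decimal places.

4.36%

T = 3/12 years.
By CIP, F/S equals the TRY-to-AUD growth ratio: 15.1788/15.354 = 0.9885893.
The AUD side grows by e^(0.0895×3/12) = 1.0226272.
That pins the TRY growth at 1.0109583.
Take logs: ln 1.0109583 / (3/12) = 0.043595, so 4.36%.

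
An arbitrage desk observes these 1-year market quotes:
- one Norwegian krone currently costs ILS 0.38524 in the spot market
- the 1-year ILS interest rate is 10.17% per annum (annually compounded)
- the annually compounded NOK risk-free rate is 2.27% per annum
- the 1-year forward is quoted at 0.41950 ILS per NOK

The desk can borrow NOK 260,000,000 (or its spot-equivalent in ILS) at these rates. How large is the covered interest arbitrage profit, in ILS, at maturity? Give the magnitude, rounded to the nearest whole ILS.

T = 1 year.
Keep in NOK, deliver into the forward: 260,000,000·1.022700·0.41950 = ILS 111,545,889.00.
Swap to ILS now, deposit: 260,000,000·0.38524·1.101700 = ILS 110,348,916.08.
The quoted forward overvalues NOK, so borrow ILS, buy NOK at spot, deposit the NOK at 2.27%, and sell the proceeds forward at 0.41950.
The gap between the two covered legs is ILS 1,196,973.

ILS 1,196,973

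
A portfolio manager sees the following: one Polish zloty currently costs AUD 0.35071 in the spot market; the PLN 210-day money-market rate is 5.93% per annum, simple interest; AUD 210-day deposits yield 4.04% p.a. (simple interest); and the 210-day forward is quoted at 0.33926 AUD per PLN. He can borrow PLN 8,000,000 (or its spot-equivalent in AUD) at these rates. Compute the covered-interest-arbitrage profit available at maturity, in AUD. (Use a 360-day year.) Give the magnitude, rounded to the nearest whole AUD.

T = 210/360 years.
Keep in PLN, deliver into the forward: 8,000,000·1.034591667·0.33926 = AUD 2,807,964.55.
Swap to AUD now, deposit: 8,000,000·0.35071·1.023566667 = AUD 2,871,800.53.
The quoted forward undervalues PLN, so borrow PLN, convert to AUD at spot, deposit the AUD at 4.04%, and buy PLN forward at 0.33926 to cover the loan.
Arbitrage profit = |2,807,964.55 − 2,871,800.53| = AUD 63,836.

AUD 63,836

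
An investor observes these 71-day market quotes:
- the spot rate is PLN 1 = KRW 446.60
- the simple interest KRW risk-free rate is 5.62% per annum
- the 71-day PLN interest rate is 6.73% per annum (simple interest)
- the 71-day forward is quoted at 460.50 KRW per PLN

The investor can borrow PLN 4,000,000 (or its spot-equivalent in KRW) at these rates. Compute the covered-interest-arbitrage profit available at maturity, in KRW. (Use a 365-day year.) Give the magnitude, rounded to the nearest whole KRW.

KRW 60,185,028

T = 71/365 years.
Invest the PLN and cover forward: 4,000,000 × 1.013091232877 × 460.50 = KRW 1,866,114,050.96.
Convert at spot and invest in KRW: 4,000,000 × 446.60 × 1.010932054795 = KRW 1,805,929,022.69.
The quoted forward overvalues PLN, so borrow KRW, buy PLN at spot, deposit the PLN at 6.73%, and sell the proceeds forward at 460.50.
Arbitrage profit = |1,866,114,050.96 − 1,805,929,022.69| = KRW 60,185,028.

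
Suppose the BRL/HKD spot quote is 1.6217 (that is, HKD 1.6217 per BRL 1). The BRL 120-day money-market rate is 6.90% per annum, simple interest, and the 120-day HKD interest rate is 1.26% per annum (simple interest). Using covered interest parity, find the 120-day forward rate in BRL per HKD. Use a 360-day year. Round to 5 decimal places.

T = 120/360 years.
Growth of 1 HKD over T: 1 + 0.0126×120/360 = 1.004200.
Growth of 1 BRL over T: 1 + 0.0690×120/360 = 1.023000.
Forward (HKD per BRL) = 1.6217 × 1.004200 / 1.023000 = 1.591897.
Invert for BRL per HKD: 1 / 1.591897 = 0.62818.

0.62818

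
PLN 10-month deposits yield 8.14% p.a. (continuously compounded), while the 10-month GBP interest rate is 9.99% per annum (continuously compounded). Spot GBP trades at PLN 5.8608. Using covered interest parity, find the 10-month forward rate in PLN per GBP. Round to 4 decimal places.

5.7711

T = 10/12 years.
PLN accumulates by e^(0.0814×10/12) = 1.0701869.
GBP accumulates by e^(0.0999×10/12) = 1.0868135.
Forward (PLN per GBP) = 5.8608 × 1.0701869 / 1.0868135 = 5.771139.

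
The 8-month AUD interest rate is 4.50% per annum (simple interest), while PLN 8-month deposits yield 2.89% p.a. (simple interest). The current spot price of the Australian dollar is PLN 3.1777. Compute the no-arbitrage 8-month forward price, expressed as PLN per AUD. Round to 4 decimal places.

T = 8/12 years.
Growth of 1 PLN over T: 1 + 0.0289×8/12 = 1.0192667.
Growth of 1 AUD over T: 1 + 0.0450×8/12 = 1.030000.
CIP: F = S · (grow PLN)/(grow AUD) = 3.1777 × 1.0192667/1.030000 = 3.144586 PLN per AUD.

3.1446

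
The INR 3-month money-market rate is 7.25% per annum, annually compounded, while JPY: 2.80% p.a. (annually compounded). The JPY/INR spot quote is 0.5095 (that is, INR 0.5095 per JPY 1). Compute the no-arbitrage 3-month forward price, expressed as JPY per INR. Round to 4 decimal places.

1.9420

T = 3/12 years.
INR growth factor: (1 + 0.0725)^(3/12) = 1.0176521.
JPY growth factor: (1 + 0.0280)^(3/12) = 1.0069277.
So F = 0.5095 × 1.0176521 / 1.0069277 = 0.5149265 (INR/JPY).
Quoted the other way: 1/0.5149265 = 1.9420 JPY per INR.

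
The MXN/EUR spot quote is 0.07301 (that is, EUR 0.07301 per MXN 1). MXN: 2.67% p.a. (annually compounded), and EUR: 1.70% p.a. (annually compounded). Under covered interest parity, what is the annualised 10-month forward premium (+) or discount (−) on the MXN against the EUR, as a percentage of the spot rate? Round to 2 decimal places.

-0.95%

T = 10/12 years.
F = S · g_EUR/g_MXN = 0.07301 × 1.0141467/1.022201 = 0.07243473.
Annualised premium = (F − S)/S × (1/T) = (0.07243473 − 0.07301)/0.07301 ÷ (10/12) = -0.95%.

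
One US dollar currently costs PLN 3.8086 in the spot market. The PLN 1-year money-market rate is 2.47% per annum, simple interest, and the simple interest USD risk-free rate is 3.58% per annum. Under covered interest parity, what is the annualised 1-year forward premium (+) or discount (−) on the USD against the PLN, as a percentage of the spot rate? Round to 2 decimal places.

T = 1 year.
No-arbitrage forward: 3.8086 × 1.024700 / 1.035800 = 3.7677857 PLN/USD.
Annualised premium = (F − S)/S × (1/T) = (3.7677857 − 3.8086)/3.8086 ÷ 1 = -1.07%.

-1.07%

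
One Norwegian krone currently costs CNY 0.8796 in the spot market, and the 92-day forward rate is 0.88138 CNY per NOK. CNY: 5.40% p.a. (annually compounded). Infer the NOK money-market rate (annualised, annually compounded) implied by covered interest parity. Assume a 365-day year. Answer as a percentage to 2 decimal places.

T = 92/365 years.
F/S = 0.88138/0.8796 = 1.0020236 = (growth of CNY) / (growth of NOK).
The CNY side grows by (1 + 0.0540)^(92/365) = 1.0133444.
That pins the NOK growth at 1.0112979.
Annualise: 1.0112979^(365/92) − 1 = 0.045580 = 4.56%.

4.56%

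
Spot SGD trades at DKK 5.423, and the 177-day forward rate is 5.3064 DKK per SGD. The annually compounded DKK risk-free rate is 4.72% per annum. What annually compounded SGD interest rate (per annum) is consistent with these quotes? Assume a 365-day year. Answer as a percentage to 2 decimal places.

9.52%

T = 177/365 years.
By CIP, F/S equals the DKK-to-SGD growth ratio: 5.3064/5.423 = 0.9784990.
DKK growth factor: (1 + 0.0472)^(177/365) = 1.022617.
That pins the SGD growth at 1.0450874.
r = 1.0450874^(365/177) − 1 = 0.095205 → 9.52%.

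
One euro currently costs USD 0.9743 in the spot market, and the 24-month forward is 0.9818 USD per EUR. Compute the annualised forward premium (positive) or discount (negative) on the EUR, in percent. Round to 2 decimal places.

+0.38%

T = 2 years.
(F − S)/S = (0.9818 − 0.9743)/0.9743 = 0.0076978.
×(1/T) gives 0.38% p.a.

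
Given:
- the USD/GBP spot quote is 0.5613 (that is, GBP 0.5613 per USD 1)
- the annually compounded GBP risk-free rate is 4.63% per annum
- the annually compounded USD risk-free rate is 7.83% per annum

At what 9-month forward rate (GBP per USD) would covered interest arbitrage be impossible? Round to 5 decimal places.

T = 9/12 years.
GBP growth factor: (1 + 0.0463)^(9/12) = 1.0345278.
USD growth factor: (1 + 0.0783)^(9/12) = 1.0581682.
Forward (GBP per USD) = 0.5613 × 1.0345278 / 1.0581682 = 0.5487601.

0.54876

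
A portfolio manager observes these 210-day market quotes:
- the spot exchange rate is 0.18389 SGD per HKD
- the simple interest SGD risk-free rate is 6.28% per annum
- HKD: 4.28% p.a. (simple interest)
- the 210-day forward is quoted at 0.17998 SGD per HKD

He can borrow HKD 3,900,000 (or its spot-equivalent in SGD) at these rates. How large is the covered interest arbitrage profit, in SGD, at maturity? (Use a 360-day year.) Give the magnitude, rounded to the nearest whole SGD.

SGD 23,997

T = 210/360 years.
Keep in HKD, deliver into the forward: 3,900,000·1.02496667·0.17998 = SGD 719,446.65.
Swap to SGD now, deposit: 3,900,000·0.18389·1.03663333 = SGD 743,443.36.
The quoted forward undervalues HKD, so borrow HKD, convert to SGD at spot, deposit the SGD at 6.28%, and buy HKD forward at 0.17998 to cover the loan.
The gap between the two covered legs is SGD 23,997.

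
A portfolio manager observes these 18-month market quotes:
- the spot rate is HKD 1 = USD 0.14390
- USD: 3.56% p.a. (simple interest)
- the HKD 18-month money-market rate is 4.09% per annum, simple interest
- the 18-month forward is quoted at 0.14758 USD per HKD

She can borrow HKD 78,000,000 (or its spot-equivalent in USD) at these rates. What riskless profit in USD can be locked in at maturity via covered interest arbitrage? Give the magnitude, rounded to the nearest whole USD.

T = 18/12 years.
Invest the HKD and cover forward: 78,000,000 × 1.061350 × 0.14758 = USD 12,217,454.57.
Convert at spot and invest in USD: 78,000,000 × 0.14390 × 1.053400 = USD 11,823,572.28.
The quoted forward overvalues HKD, so borrow USD, buy HKD at spot, deposit the HKD at 4.09%, and sell the proceeds forward at 0.14758.
Profit = 12,217,454.57 − 11,823,572.28 = USD 393,882.

USD 393,882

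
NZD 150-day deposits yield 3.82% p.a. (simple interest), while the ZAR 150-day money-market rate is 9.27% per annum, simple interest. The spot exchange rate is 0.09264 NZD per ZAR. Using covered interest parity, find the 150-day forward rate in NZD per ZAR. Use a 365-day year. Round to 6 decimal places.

T = 150/365 years.
Growth of 1 NZD over T: 1 + 0.0382×150/365 = 1.0156986.
ZAR growth factor: 1 + 0.0927×150/365 = 1.0380959.
CIP: F = S · (grow NZD)/(grow ZAR) = 0.09264 × 1.0156986/1.0380959 = 0.09064126 NZD per ZAR.

0.090641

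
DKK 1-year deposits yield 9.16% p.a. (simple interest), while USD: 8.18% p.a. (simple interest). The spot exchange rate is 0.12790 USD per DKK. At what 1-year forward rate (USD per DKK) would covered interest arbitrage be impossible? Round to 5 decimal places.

T = 1 year.
USD growth factor: 1 + 0.0818×1 = 1.081800.
DKK accumulates by 1 + 0.0916×1 = 1.091600.
CIP: F = S · (grow USD)/(grow DKK) = 0.1279 × 1.081800/1.091600 = 0.1267518 USD per DKK.

0.12675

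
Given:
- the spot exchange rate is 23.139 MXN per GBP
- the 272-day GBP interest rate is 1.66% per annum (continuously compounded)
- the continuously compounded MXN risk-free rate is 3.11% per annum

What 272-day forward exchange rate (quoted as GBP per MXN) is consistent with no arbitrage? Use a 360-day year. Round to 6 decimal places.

T = 272/360 years.
Growth of 1 MXN over T: e^(0.0311×272/360) = 1.023776.
GBP growth factor: e^(0.0166×272/360) = 1.0126212.
So F = 23.139 × 1.023776 / 1.0126212 = 23.39389 (MXN/GBP).
Quoted the other way: 1/23.39389 = 0.042746 GBP per MXN.

0.042746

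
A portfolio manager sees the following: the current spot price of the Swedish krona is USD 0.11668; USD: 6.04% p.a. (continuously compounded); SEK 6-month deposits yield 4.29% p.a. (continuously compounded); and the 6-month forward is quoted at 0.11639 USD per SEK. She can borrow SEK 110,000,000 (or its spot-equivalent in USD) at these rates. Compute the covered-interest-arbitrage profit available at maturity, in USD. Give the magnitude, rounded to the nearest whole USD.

USD 147,835

T = 6/12 years.
Keep in SEK, deliver into the forward: 110,000,000·1.021681705·0.11639 = USD 13,080,488.70.
Swap to USD now, deposit: 110,000,000·0.11668·1.0306606455 = USD 13,228,323.25.
The quoted forward undervalues SEK, so borrow SEK, convert to USD at spot, deposit the USD at 6.04%, and buy SEK forward at 0.11639 to cover the loan.
Arbitrage profit = |13,080,488.70 − 13,228,323.25| = USD 147,835.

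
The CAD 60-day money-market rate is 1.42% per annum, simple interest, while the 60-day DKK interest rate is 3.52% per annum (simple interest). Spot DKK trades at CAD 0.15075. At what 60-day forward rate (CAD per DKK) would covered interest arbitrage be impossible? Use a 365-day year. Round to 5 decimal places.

T = 60/365 years.
CAD accumulates by 1 + 0.0142×60/365 = 1.0023342.
DKK growth factor: 1 + 0.0352×60/365 = 1.0057863.
CIP: F = S · (grow CAD)/(grow DKK) = 0.15075 × 1.0023342/1.0057863 = 0.1502326 CAD per DKK.

0.15023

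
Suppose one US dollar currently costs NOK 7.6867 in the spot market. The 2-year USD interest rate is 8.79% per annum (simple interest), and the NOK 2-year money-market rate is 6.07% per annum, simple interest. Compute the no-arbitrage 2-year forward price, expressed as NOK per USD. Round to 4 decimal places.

T = 2 years.
NOK accumulates by 1 + 0.0607×2 = 1.121400.
USD accumulates by 1 + 0.0879×2 = 1.175800.
CIP: F = S · (grow NOK)/(grow USD) = 7.6867 × 1.121400/1.175800 = 7.331064 NOK per USD.

7.3311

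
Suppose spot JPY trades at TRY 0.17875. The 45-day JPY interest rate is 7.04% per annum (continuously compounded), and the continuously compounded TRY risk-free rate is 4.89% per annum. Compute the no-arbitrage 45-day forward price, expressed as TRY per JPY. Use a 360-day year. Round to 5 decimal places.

0.17827

T = 45/360 years.
Growth of 1 TRY over T: e^(0.0489×45/360) = 1.0061312.
JPY accumulates by e^(0.0704×45/360) = 1.0088388.
CIP: F = S · (grow TRY)/(grow JPY) = 0.17875 × 1.0061312/1.0088388 = 0.1782703 TRY per JPY.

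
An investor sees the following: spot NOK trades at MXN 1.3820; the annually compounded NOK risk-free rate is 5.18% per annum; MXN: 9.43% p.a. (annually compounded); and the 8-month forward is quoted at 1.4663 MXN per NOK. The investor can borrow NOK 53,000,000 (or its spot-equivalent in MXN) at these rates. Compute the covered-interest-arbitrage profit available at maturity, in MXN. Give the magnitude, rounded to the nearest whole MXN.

MXN 2,593,731

T = 8/12 years.
Invest the NOK and cover forward: 53,000,000 × 1.0342418589 × 1.4663 = MXN 80,374,968.40.
Convert at spot and invest in MXN: 53,000,000 × 1.3820 × 1.0619178789 = MXN 77,781,236.96.
The quoted forward overvalues NOK, so borrow MXN, buy NOK at spot, deposit the NOK at 5.18%, and sell the proceeds forward at 1.4663.
Profit = 80,374,968.40 − 77,781,236.96 = MXN 2,593,731.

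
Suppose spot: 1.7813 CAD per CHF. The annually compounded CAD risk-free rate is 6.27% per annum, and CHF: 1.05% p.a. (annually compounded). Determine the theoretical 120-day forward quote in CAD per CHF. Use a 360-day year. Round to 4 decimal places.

T = 120/360 years.
CAD accumulates by (1 + 0.0627)^(120/360) = 1.0204778.
Growth of 1 CHF over T: (1 + 0.0105)^(120/360) = 1.0034878.
Forward (CAD per CHF) = 1.7813 × 1.0204778 / 1.0034878 = 1.811459.

1.8115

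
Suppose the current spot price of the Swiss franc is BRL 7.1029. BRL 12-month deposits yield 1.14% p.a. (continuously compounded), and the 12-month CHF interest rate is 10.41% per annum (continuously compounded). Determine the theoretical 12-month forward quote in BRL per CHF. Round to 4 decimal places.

T = 1 year.
BRL accumulates by e^(0.0114×1) = 1.0114652.
CHF accumulates by e^(0.1041×1) = 1.1097114.
Forward (BRL per CHF) = 7.1029 × 1.0114652 / 1.1097114 = 6.474058.

6.4741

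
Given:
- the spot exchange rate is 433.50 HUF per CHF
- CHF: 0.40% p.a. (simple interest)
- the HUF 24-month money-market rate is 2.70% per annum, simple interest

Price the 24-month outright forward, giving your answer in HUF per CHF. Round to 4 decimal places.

T = 2 years.
HUF accumulates by 1 + 0.0270×2 = 1.054000.
CHF accumulates by 1 + 0.0040×2 = 1.008000.
CIP: F = S · (grow HUF)/(grow CHF) = 433.5 × 1.054000/1.008000 = 453.282738 HUF per CHF.

453.2827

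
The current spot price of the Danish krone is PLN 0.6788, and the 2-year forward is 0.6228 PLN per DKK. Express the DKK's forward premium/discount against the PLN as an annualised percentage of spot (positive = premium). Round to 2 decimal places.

T = 2 years.
DKK trades forward at -8.24985% vs spot over the period.
×(1/T) gives -4.12% p.a.

-4.12%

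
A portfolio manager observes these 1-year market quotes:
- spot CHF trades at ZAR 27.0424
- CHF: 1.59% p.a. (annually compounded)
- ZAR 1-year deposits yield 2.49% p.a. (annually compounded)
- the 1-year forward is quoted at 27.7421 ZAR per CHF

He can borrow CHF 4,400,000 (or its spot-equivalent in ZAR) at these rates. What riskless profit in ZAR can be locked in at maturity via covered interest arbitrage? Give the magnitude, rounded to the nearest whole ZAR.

T = 1 year.
Route A — deposit CHF, sell forward: 4,400,000 × 1.015900 × 27.7421 = ZAR 124,006,077.32.
Route B — convert at spot, deposit ZAR: 4,400,000 × 27.0424 × 1.024900 = ZAR 121,949,325.34.
The quoted forward overvalues CHF, so borrow ZAR, buy CHF at spot, deposit the CHF at 1.59%, and sell the proceeds forward at 27.7421.
Profit = 124,006,077.32 − 121,949,325.34 = ZAR 2,056,752.

ZAR 2,056,752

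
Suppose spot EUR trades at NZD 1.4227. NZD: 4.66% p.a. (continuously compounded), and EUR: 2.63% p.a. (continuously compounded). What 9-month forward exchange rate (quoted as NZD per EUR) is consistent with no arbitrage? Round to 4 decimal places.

T = 9/12 years.
NZD growth factor: e^(0.0466×9/12) = 1.0355679.
Growth of 1 EUR over T: e^(0.0263×9/12) = 1.0199208.
Forward (NZD per EUR) = 1.4227 × 1.0355679 / 1.0199208 = 1.444526.

1.4445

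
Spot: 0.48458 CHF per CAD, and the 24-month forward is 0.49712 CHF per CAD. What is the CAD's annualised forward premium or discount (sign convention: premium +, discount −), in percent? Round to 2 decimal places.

+1.29%

T = 2 years.
CAD trades forward at +2.58781% vs spot over the period.
Per annum: 0.0258781 / 2 = 0.012939 = 1.29%.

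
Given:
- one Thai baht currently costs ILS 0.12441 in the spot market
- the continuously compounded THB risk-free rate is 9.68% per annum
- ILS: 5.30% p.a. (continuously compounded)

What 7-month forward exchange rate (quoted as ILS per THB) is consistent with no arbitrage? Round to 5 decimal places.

T = 7/12 years.
ILS accumulates by e^(0.0530×7/12) = 1.0313996.
Growth of 1 THB over T: e^(0.0968×7/12) = 1.0580913.
So F = 0.12441 × 1.0313996 / 1.0580913 = 0.1212716 (ILS/THB).

0.12127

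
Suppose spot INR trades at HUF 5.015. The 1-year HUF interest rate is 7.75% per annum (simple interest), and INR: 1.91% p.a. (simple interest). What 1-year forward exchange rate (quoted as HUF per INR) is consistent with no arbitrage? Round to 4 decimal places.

T = 1 year.
HUF accumulates by 1 + 0.0775×1 = 1.077500.
INR growth factor: 1 + 0.0191×1 = 1.019100.
Forward (HUF per INR) = 5.015 × 1.077500 / 1.019100 = 5.302387.

5.3024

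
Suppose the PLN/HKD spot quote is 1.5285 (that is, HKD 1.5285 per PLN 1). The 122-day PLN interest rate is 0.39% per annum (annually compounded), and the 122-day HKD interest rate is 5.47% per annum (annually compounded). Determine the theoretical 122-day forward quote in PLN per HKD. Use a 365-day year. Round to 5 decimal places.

0.64353

T = 122/365 years.
HKD accumulates by (1 + 0.0547)^(122/365) = 1.0179601.
PLN accumulates by (1 + 0.0039)^(122/365) = 1.0013019.
Forward (HKD per PLN) = 1.5285 × 1.0179601 / 1.0013019 = 1.553929.
Quoted the other way: 1/1.553929 = 0.64353 PLN per HKD.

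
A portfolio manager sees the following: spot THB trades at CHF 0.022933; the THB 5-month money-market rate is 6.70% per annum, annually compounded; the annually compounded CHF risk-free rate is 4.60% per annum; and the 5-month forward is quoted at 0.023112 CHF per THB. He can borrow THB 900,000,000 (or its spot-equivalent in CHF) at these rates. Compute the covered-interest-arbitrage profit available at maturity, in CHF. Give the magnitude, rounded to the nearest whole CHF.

T = 5/12 years.
Invest the THB and cover forward: 900,000,000 × 1.0273896227 × 0.023112 = CHF 21,370,526.06.
Convert at spot and invest in CHF: 900,000,000 × 0.022933 × 1.0189155774 = CHF 21,030,111.84.
The quoted forward overvalues THB, so borrow CHF, buy THB at spot, deposit the THB at 6.70%, and sell the proceeds forward at 0.023112.
Profit = 21,370,526.06 − 21,030,111.84 = CHF 340,414.

CHF 340,414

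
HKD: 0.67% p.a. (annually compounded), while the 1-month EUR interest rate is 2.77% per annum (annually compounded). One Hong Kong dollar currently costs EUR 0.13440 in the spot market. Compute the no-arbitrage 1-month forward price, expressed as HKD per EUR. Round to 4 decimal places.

7.4277

T = 1/12 years.
Growth of 1 EUR over T: (1 + 0.0277)^(1/12) = 1.0022795.
HKD growth factor: (1 + 0.0067)^(1/12) = 1.0005566.
CIP: F = S · (grow EUR)/(grow HKD) = 0.1344 × 1.0022795/1.0005566 = 0.1346314 EUR per HKD.
Quoted the other way: 1/0.1346314 = 7.4277 HKD per EUR.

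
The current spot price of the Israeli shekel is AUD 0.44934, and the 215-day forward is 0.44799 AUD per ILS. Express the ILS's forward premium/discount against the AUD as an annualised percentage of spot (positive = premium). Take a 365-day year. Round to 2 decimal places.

T = 215/365 years.
(F − S)/S = (0.44799 − 0.44934)/0.44934 = -0.0030044.
×(1/T) gives -0.51% p.a.

-0.51%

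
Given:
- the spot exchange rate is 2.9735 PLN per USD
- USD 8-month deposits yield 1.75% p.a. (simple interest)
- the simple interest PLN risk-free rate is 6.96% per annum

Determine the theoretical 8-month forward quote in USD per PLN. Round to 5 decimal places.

0.32514

T = 8/12 years.
PLN accumulates by 1 + 0.0696×8/12 = 1.046400.
USD growth factor: 1 + 0.0175×8/12 = 1.0116667.
CIP: F = S · (grow PLN)/(grow USD) = 2.9735 × 1.046400/1.0116667 = 3.075588 PLN per USD.
Quoted the other way: 1/3.075588 = 0.32514 USD per PLN.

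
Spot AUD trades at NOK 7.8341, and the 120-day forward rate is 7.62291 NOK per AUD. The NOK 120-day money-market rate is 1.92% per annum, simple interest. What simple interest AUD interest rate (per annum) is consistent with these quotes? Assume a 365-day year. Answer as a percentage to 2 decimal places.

10.40%

T = 120/365 years.
By CIP, F/S equals the NOK-to-AUD growth ratio: 7.62291/7.8341 = 0.9730422.
The NOK side grows by 1 + 0.0192×120/365 = 1.0063123.
So the AUD growth factor = 1.0341918.
r = (1.0341918 − 1)/(120/365) = 0.104000 → 10.40%.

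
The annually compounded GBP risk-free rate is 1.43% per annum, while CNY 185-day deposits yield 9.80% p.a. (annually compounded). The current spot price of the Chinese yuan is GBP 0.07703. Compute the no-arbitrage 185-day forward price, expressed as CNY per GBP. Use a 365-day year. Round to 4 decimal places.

T = 185/365 years.
GBP growth factor: (1 + 0.0143)^(185/365) = 1.00722257.
CNY accumulates by (1 + 0.0980)^(185/365) = 1.04852616.
Forward (GBP per CNY) = 0.07703 × 1.00722257 / 1.04852616 = 0.073995631.
Quoted the other way: 1/0.073995631 = 13.5143 CNY per GBP.

13.5143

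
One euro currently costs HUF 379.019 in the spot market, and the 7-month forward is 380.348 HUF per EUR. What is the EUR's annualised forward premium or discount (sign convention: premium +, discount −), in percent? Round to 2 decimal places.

T = 7/12 years.
EUR trades forward at +0.35064% vs spot over the period.
Per annum: 0.0035064 / (7/12) = 0.006011 = 0.60%.

+0.60%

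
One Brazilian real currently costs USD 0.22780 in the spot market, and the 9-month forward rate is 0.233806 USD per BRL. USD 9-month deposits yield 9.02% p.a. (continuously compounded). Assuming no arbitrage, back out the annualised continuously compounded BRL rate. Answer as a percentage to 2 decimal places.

T = 9/12 years.
CIP gives F = S · g_USD/g_BRL, so g_USD/g_BRL = 0.233806/0.2278 = 1.0263652.
USD growth factor: e^(0.0902×9/12) = 1.0699907.
So the BRL growth factor = 1.0425049.
r = ln(1.0425049)/(9/12) = 0.055502 → 5.55%.

5.55%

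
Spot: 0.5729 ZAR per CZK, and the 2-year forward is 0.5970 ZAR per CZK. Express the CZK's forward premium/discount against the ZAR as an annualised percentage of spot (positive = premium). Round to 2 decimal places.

+2.10%

T = 2 years.
(F − S)/S = (0.5970 − 0.5729)/0.5729 = 0.0420667.
Annualise by dividing by T: 0.0420667 / 2 = 0.021033 → 2.10%.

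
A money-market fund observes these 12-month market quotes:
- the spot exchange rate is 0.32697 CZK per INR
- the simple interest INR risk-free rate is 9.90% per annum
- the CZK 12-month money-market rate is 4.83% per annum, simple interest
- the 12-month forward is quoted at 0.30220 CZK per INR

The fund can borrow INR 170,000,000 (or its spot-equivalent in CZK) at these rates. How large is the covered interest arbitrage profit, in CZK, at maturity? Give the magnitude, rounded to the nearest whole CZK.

T = 1 year.
Route A — deposit INR, sell forward: 170,000,000 × 1.099000 × 0.30220 = CZK 56,460,026.00.
Route B — convert at spot, deposit CZK: 170,000,000 × 0.32697 × 1.048300 = CZK 58,269,650.67.
The quoted forward undervalues INR, so borrow INR, convert to CZK at spot, deposit the CZK at 4.83%, and buy INR forward at 0.30220 to cover the loan.
The gap between the two covered legs is CZK 1,809,625.

CZK 1,809,625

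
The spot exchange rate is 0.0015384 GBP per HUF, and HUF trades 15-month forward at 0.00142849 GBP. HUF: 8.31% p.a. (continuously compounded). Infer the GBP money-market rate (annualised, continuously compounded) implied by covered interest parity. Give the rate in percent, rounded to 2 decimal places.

2.38%

T = 15/12 years.
F/S = 0.00142849/0.0015384 = 0.9285556 = (growth of GBP) / (growth of HUF).
The HUF side grows by e^(0.0831×15/12) = 1.1094618.
So the GBP growth factor = 1.030197.
Take logs: ln 1.030197 / (15/12) = 0.023800, so 2.38%.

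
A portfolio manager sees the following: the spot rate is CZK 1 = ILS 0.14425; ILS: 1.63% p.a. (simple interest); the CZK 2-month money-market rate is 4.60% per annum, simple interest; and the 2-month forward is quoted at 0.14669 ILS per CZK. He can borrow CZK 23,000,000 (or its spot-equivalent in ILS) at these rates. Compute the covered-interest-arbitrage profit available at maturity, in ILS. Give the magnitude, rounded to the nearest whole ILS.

ILS 72,973

T = 2/12 years.
Invest the CZK and cover forward: 23,000,000 × 1.007666667 × 0.14669 = ILS 3,399,736.34.
Convert at spot and invest in ILS: 23,000,000 × 0.14425 × 1.002716667 = ILS 3,326,763.22.
The quoted forward overvalues CZK, so borrow ILS, buy CZK at spot, deposit the CZK at 4.60%, and sell the proceeds forward at 0.14669.
Arbitrage profit = |3,399,736.34 − 3,326,763.22| = ILS 72,973.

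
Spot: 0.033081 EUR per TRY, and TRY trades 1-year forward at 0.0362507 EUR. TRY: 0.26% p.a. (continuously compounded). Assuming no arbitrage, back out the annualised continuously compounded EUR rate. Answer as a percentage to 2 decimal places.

9.41%

T = 1 year.
By CIP, F/S equals the EUR-to-TRY growth ratio: 0.0362507/0.033081 = 1.0958163.
The TRY side grows by e^(0.0026×1) = 1.0026034.
So the EUR growth factor = 1.0986691.
Take logs: ln 1.0986691 / 1 = 0.094100, so 9.41%.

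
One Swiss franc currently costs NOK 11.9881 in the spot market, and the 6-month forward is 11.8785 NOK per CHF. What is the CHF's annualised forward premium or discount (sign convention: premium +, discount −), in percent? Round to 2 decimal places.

T = 6/12 years.
CHF trades forward at -0.91424% vs spot over the period.
Annualise by dividing by T: -0.0091424 / (6/12) = -0.018285 → -1.83%.

-1.83%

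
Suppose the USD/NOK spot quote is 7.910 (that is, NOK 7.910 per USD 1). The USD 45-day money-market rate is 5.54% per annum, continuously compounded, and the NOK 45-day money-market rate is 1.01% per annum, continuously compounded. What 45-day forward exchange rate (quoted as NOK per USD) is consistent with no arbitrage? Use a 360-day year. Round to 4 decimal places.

T = 45/360 years.
Growth of 1 NOK over T: e^(0.0101×45/360) = 1.0012633.
USD accumulates by e^(0.0554×45/360) = 1.006949.
CIP: F = S · (grow NOK)/(grow USD) = 7.91 × 1.0012633/1.006949 = 7.865336 NOK per USD.

7.8653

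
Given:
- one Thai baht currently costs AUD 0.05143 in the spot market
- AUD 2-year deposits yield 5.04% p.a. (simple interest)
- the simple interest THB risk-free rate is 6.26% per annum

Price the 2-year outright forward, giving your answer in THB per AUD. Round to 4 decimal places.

19.8749

T = 2 years.
AUD growth factor: 1 + 0.0504×2 = 1.100800.
Growth of 1 THB over T: 1 + 0.0626×2 = 1.125200.
So F = 0.05143 × 1.100800 / 1.125200 = 0.050314739 (AUD/THB).
Quoted the other way: 1/0.050314739 = 19.8749 THB per AUD.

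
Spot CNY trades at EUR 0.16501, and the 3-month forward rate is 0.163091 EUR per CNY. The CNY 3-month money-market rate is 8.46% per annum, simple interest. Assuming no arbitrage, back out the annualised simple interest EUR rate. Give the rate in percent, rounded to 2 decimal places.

T = 3/12 years.
By CIP, F/S equals the EUR-to-CNY growth ratio: 0.163091/0.16501 = 0.9883704.
The CNY side grows by 1 + 0.0846×3/12 = 1.021150.
Hence g_EUR = 1.0092744.
r = (1.0092744 − 1)/(3/12) = 0.037098 → 3.71%.

3.71%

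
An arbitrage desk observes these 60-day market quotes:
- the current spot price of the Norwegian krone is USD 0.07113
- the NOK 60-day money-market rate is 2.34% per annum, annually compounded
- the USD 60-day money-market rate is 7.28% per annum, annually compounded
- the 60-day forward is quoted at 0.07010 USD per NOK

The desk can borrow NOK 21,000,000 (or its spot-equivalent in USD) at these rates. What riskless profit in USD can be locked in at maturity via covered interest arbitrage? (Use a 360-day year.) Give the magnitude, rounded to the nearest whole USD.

USD 33,541

T = 60/360 years.
Invest the NOK and cover forward: 21,000,000 × 1.00386251 × 0.07010 = USD 1,477,786.00.
Convert at spot and invest in USD: 21,000,000 × 0.07113 × 1.011780863 = USD 1,511,327.43.
The quoted forward undervalues NOK, so borrow NOK, convert to USD at spot, deposit the USD at 7.28%, and buy NOK forward at 0.07010 to cover the loan.
Profit = 1,511,327.43 − 1,477,786.00 = USD 33,541.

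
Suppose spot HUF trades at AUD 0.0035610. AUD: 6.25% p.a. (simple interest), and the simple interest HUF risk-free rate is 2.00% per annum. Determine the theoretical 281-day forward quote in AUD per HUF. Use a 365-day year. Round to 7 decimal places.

T = 281/365 years.
Growth of 1 AUD over T: 1 + 0.0625×281/365 = 1.0481164.
HUF accumulates by 1 + 0.0200×281/365 = 1.0153973.
Forward (AUD per HUF) = 0.003561 × 1.0481164 / 1.0153973 = 0.003675746.

0.0036757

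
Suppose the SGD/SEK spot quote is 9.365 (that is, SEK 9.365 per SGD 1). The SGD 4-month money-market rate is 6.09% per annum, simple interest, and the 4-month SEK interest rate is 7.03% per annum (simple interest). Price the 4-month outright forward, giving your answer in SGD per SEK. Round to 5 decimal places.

T = 4/12 years.
SEK accumulates by 1 + 0.0703×4/12 = 1.0234333.
Growth of 1 SGD over T: 1 + 0.0609×4/12 = 1.020300.
CIP: F = S · (grow SEK)/(grow SGD) = 9.365 × 1.0234333/1.020300 = 9.393760 SEK per SGD.
Quoted the other way: 1/9.393760 = 0.10645 SGD per SEK.

0.10645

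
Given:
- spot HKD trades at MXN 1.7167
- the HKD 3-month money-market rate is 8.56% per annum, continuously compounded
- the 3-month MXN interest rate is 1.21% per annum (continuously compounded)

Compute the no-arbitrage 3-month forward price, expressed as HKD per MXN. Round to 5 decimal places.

T = 3/12 years.
Growth of 1 MXN over T: e^(0.0121×3/12) = 1.0030296.
HKD accumulates by e^(0.0856×3/12) = 1.0216306.
Forward (MXN per HKD) = 1.7167 × 1.0030296 / 1.0216306 = 1.685444.
Invert for HKD per MXN: 1 / 1.685444 = 0.59332.

0.59332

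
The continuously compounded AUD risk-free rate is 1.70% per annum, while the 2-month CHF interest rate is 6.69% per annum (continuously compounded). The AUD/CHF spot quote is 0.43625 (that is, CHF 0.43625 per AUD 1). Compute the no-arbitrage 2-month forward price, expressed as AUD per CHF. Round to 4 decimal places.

2.2733

T = 2/12 years.
Growth of 1 CHF over T: e^(0.0669×2/12) = 1.0112124.
Growth of 1 AUD over T: e^(0.0170×2/12) = 1.0028374.
So F = 0.43625 × 1.0112124 / 1.0028374 = 0.4398933 (CHF/AUD).
Quoted the other way: 1/0.4398933 = 2.2733 AUD per CHF.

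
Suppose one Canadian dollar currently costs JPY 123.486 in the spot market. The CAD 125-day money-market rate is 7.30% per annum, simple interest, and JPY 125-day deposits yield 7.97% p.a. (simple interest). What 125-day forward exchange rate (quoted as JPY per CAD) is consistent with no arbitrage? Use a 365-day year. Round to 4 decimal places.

123.7624

T = 125/365 years.
JPY accumulates by 1 + 0.0797×125/365 = 1.027294521.
CAD growth factor: 1 + 0.0730×125/365 = 1.025000.
So F = 123.486 × 1.027294521 / 1.025000 = 123.762430 (JPY/CAD).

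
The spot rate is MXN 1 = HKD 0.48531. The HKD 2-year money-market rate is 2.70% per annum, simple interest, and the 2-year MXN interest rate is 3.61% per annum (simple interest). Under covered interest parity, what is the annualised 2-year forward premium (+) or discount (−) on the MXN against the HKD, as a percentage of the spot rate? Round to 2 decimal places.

T = 2 years.
F = S · g_HKD/g_MXN = 0.48531 × 1.054000/1.072200 = 0.47707213.
(F − S)/S ÷ T = (0.47707213 − 0.48531)/0.48531/2 = -0.008487 → -0.85%.

-0.85%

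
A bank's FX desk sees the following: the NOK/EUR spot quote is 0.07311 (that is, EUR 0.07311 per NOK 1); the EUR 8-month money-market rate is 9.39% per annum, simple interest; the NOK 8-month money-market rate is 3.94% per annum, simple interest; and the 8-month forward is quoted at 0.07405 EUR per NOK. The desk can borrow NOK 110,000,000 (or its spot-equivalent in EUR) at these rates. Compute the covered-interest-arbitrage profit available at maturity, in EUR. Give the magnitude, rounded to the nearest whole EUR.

T = 8/12 years.
Route A — deposit NOK, sell forward: 110,000,000 × 1.026266667 × 0.07405 = EUR 8,359,455.14.
Route B — convert at spot, deposit EUR: 110,000,000 × 0.07311 × 1.062600 = EUR 8,545,535.46.
The quoted forward undervalues NOK, so borrow NOK, convert to EUR at spot, deposit the EUR at 9.39%, and buy NOK forward at 0.07405 to cover the loan.
Profit = 8,545,535.46 − 8,359,455.14 = EUR 186,080.

EUR 186,080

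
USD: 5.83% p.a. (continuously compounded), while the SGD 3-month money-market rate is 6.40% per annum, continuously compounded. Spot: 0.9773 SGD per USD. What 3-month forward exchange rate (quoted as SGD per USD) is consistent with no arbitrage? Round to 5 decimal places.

0.97869

T = 3/12 years.
Growth of 1 SGD over T: e^(0.0640×3/12) = 1.0161287.
USD accumulates by e^(0.0583×3/12) = 1.0146817.
CIP: F = S · (grow SGD)/(grow USD) = 0.9773 × 1.0161287/1.0146817 = 0.9786937 SGD per USD.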